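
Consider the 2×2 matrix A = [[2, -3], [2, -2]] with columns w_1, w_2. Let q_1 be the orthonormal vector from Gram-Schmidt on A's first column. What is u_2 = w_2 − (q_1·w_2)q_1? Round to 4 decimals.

w_1 = (2, 2); ‖w_1‖ = 2.8284, so q_1 = (0.7071, 0.7071).
q_1·w_2 = 0.7071·(-3) + 0.7071·(-2) = -3.5355.
u_2 = w_2 + 3.5355·q_1 = (-0.5000, 0.5000).

u_2 = (-0.5000, 0.5000)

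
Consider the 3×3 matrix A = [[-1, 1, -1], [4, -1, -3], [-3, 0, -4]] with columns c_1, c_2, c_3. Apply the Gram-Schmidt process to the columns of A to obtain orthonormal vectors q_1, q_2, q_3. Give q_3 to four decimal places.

c_1 = (-1, 4, -3); ‖c_1‖ = 5.0990, so q_1 = (-0.1961, 0.7845, -0.5883).
q_1·c_2 = (-0.1961)·1 + 0.7845·(-1) + (-0.5883)·0 = -0.9806.
u_2 = c_2 + 0.9806·q_1 = (0.8077, -0.2308, -0.5769).
‖u_2‖ = 1.0190, so q_2 = (0.7926, -0.2265, -0.5661).
q_1·c_3 = (-0.1961)·(-1) + 0.7845·(-3) + (-0.5883)·(-4) = 0.1961; q_2·c_3 = 0.7926·(-1) + (-0.2265)·(-3) + (-0.5661)·(-4) = 2.1513.
u_3 = c_3 − 0.1961·q_1 − 2.1513·q_2 = (-2.6667, -2.6667, -2.6667).
‖u_3‖ = 4.6188, so q_3 = (-0.5774, -0.5774, -0.5774).

q_3 = (-0.5774, -0.5774, -0.5774)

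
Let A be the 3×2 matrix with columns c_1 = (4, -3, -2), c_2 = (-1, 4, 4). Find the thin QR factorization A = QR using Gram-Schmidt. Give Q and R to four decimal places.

c_1 = (4, -3, -2); ‖c_1‖ = 5.3852, so e_1 = (0.7428, -0.5571, -0.3714).
e_1·c_2 = 0.7428·(-1) + (-0.5571)·4 + (-0.3714)·4 = -4.4567.
u_2 = c_2 + 4.4567·e_1 = (2.3103, 1.5172, 2.3448).
‖u_2‖ = 3.6246, so e_2 = (0.6374, 0.4186, 0.6469).

Q = [[0.7428, 0.6374], [-0.5571, 0.4186], [-0.3714, 0.6469]], R = [[5.3852, -4.4567], [0.0000, 3.6246]]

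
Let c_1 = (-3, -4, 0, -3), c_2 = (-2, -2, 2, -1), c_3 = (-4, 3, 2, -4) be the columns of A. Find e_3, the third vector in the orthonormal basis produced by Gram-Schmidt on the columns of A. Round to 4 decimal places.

c_1 = (-3, -4, 0, -3); ‖c_1‖ = 5.8310, so e_1 = (-0.5145, -0.6860, 0.0000, -0.5145).
e_1·c_2 = (-0.5145)·(-2) + (-0.6860)·(-2) + 0.0000·2 + (-0.5145)·(-1) = 2.9155.
u_2 = c_2 − 2.9155·e_1 = (-0.5000, 0.0000, 2.0000, 0.5000).
‖u_2‖ = 2.1213, so e_2 = (-0.2357, 0.0000, 0.9428, 0.2357).
e_1·c_3 = (-0.5145)·(-4) + (-0.6860)·3 + 0.0000·2 + (-0.5145)·(-4) = 2.0580; e_2·c_3 = (-0.2357)·(-4) + (0.0000)·3 + 0.9428·2 + 0.2357·(-4) = 1.8856.
u_3 = c_3 − 2.0580·e_1 − 1.8856·e_2 = (-2.4967, 4.4118, 0.2222, -3.3856).
‖u_3‖ = 6.0999, so e_3 = (-0.4093, 0.7232, 0.0364, -0.5550).

e_3 = (-0.4093, 0.7232, 0.0364, -0.5550)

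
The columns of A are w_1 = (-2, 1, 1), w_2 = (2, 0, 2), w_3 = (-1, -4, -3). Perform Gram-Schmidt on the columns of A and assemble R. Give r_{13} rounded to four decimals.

r_{13} = -2.0412

w_1 = (-2, 1, 1); ‖w_1‖ = 2.4495, so e_1 = (-0.8165, 0.4082, 0.4082).
r_{13} = e_1·w_3 = -2.0412.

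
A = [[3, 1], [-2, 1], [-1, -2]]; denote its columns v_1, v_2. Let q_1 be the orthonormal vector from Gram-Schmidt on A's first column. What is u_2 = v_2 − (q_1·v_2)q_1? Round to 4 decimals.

q_1 = v_1/‖v_1‖ = (3, -2, -1)/3.7417 = (0.8018, -0.5345, -0.2673).
r_{12} = q_1·v_2 = 0.8018.
u_2 = v_2 − 0.8018·q_1 = (0.3571, 1.4286, -1.7857).

u_2 = (0.3571, 1.4286, -1.7857)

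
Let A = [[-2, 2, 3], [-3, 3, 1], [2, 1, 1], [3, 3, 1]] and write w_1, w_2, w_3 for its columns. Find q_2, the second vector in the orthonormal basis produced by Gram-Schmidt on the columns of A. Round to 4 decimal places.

q_2 = (0.3862, 0.5794, 0.2414, 0.6759)

w_1 = (-2, -3, 2, 3); ‖w_1‖ = 5.0990, so q_1 = (-0.3922, -0.5883, 0.3922, 0.5883).
q_1·w_2 = (-0.3922)·2 + (-0.5883)·3 + 0.3922·1 + 0.5883·3 = -0.3922.
u_2 = w_2 + 0.3922·q_1 = (1.8462, 2.7692, 1.1538, 3.2308).
‖u_2‖ = 4.7798, so q_2 = (0.3862, 0.5794, 0.2414, 0.6759).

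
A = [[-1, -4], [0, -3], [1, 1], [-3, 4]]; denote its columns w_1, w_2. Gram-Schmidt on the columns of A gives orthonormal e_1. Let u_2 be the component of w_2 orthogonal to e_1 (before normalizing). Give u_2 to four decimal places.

w_1 = (-1, 0, 1, -3); ‖w_1‖ = 3.3166, so e_1 = (-0.3015, 0.0000, 0.3015, -0.9045).
e_1·w_2 = (-0.3015)·(-4) + 0.0000·(-3) + 0.3015·1 + (-0.9045)·4 = -2.1106.
u_2 = w_2 + 2.1106·e_1 = (-4.6364, -3.0000, 1.6364, 2.0909).

u_2 = (-4.6364, -3.0000, 1.6364, 2.0909)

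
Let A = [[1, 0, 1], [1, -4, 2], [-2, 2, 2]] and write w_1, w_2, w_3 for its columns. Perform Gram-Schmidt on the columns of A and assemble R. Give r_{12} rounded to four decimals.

r_{12} = -3.2660

q_1 = w_1/‖w_1‖ = (1, 1, -2)/2.4495 = (0.4082, 0.4082, -0.8165).
r_{12} = q_1·w_2 = -3.2660.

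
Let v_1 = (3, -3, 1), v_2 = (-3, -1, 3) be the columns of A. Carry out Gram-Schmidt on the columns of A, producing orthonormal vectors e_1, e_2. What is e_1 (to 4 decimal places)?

e_1 = v_1/‖v_1‖ = (3, -3, 1)/4.3589 = (0.6882, -0.6882, 0.2294).

e_1 = (0.6882, -0.6882, 0.2294)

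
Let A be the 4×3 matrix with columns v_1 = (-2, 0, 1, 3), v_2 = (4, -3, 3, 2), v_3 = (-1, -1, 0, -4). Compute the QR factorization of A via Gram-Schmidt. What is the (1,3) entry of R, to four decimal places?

r_{13} = -2.6726

v_1 = (-2, 0, 1, 3); ‖v_1‖ = 3.7417, so q_1 = (-0.5345, 0.0000, 0.2673, 0.8018).
r_{13} = q_1·v_3 = -2.6726.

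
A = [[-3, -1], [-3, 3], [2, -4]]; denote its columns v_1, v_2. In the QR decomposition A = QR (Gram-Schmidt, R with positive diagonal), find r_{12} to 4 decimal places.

r_{12} = -2.9848

v_1 = (-3, -3, 2); ‖v_1‖ = 4.6904, so q_1 = (-0.6396, -0.6396, 0.4264).
r_{12} = q_1·v_2 = -2.9848.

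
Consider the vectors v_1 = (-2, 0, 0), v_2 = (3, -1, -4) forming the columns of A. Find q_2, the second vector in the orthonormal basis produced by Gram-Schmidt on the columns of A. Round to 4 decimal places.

q_1 = v_1/‖v_1‖ = (-2, 0, 0)/2.0000 = (-1.0000, 0.0000, 0.0000).
r_{12} = q_1·v_2 = -3.0000.
u_2 = v_2 + 3.0000·q_1 = (0.0000, -1.0000, -4.0000).
‖u_2‖ = 4.1231, so q_2 = (0.0000, -0.2425, -0.9701).

q_2 = (0.0000, -0.2425, -0.9701)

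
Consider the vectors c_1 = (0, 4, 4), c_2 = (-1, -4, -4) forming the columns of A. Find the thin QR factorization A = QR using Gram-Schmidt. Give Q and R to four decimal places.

Q = [[0.0000, -1.0000], [0.7071, 0.0000], [0.7071, 0.0000]], R = [[5.6569, -5.6569], [0.0000, 1.0000]]

c_1 = (0, 4, 4); ‖c_1‖ = 5.6569, so e_1 = (0.0000, 0.7071, 0.7071).
e_1·c_2 = 0.0000·(-1) + 0.7071·(-4) + 0.7071·(-4) = -5.6569.
u_2 = c_2 + 5.6569·e_1 = (-1.0000, 0.0000, 0.0000).
‖u_2‖ = 1.0000, so e_2 = (-1.0000, 0.0000, 0.0000).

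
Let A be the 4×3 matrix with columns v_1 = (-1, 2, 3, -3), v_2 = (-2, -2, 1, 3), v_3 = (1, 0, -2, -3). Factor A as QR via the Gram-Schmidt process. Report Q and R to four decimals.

Q = [[-0.2085, -0.6019, -0.4121], [0.4170, -0.3344, -0.6239], [0.6255, 0.5238, -0.3091], [-0.6255, 0.5016, -0.5877]], R = [[4.7958, -1.6681, 0.4170], [0.0000, 3.9009, -3.1542], [0.0000, 0.0000, 1.9690]]

v_1 = (-1, 2, 3, -3); ‖v_1‖ = 4.7958, so q_1 = (-0.2085, 0.4170, 0.6255, -0.6255).
q_1·v_2 = (-0.2085)·(-2) + 0.4170·(-2) + 0.6255·1 + (-0.6255)·3 = -1.6681.
u_2 = v_2 + 1.6681·q_1 = (-2.3478, -1.3043, 2.0435, 1.9565).
‖u_2‖ = 3.9009, so q_2 = (-0.6019, -0.3344, 0.5238, 0.5016).
q_1·v_3 = (-0.2085)·1 + 0.4170·0 + 0.6255·(-2) + (-0.6255)·(-3) = 0.4170; q_2·v_3 = (-0.6019)·1 + (-0.3344)·0 + 0.5238·(-2) + 0.5016·(-3) = -3.1542.
u_3 = v_3 − 0.4170·q_1 + 3.1542·q_2 = (-0.8114, -1.2286, -0.6086, -1.1571).
‖u_3‖ = 1.9690, so q_3 = (-0.4121, -0.6239, -0.3091, -0.5877).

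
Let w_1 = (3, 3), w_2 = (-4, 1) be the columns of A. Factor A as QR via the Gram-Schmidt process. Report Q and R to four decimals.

Q = [[0.7071, -0.7071], [0.7071, 0.7071]], R = [[4.2426, -2.1213], [0.0000, 3.5355]]

w_1 = (3, 3); ‖w_1‖ = 4.2426, so e_1 = (0.7071, 0.7071).
e_1·w_2 = 0.7071·(-4) + 0.7071·1 = -2.1213.
u_2 = w_2 + 2.1213·e_1 = (-2.5000, 2.5000).
‖u_2‖ = 3.5355, so e_2 = (-0.7071, 0.7071).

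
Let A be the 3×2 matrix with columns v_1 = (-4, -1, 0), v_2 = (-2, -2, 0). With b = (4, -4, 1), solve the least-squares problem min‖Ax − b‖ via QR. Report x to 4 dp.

x = (-2.6667, 3.3333)

v_1 = (-4, -1, 0); ‖v_1‖ = 4.1231, so q_1 = (-0.9701, -0.2425, 0.0000).
q_1·v_2 = (-0.9701)·(-2) + (-0.2425)·(-2) + 0.0000·0 = 2.4254.
u_2 = v_2 − 2.4254·q_1 = (0.3529, -1.4118, 0.0000).
‖u_2‖ = 1.4552, so q_2 = (0.2425, -0.9701, 0.0000).
Qᵀb = (-2.9104, 4.8507).
Back-substitute: x_2 = 4.8507/1.4552 = 3.3333.
x_1 = (-2.9104 − 2.4254·3.3333)/4.1231 = -2.6667.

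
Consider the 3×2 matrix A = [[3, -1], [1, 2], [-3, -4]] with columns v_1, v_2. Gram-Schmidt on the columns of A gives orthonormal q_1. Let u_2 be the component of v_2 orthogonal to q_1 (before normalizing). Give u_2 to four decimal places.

u_2 = (-2.7368, 1.4211, -2.2632)

v_1 = (3, 1, -3); ‖v_1‖ = 4.3589, so q_1 = (0.6882, 0.2294, -0.6882).
q_1·v_2 = 0.6882·(-1) + 0.2294·2 + (-0.6882)·(-4) = 2.5236.
u_2 = v_2 − 2.5236·q_1 = (-2.7368, 1.4211, -2.2632).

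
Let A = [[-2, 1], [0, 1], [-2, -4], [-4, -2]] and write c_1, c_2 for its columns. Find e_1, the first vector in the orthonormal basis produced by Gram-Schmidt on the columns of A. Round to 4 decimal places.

e_1 = c_1/‖c_1‖ = (-2, 0, -2, -4)/4.8990 = (-0.4082, 0.0000, -0.4082, -0.8165).

e_1 = (-0.4082, 0.0000, -0.4082, -0.8165)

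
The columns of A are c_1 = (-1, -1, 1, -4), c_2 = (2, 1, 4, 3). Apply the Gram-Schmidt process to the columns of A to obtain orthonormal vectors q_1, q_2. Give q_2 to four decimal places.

q_2 = (0.2923, 0.0866, 0.9419, 0.1407)

q_1 = c_1/‖c_1‖ = (-1, -1, 1, -4)/4.3589 = (-0.2294, -0.2294, 0.2294, -0.9177).
r_{12} = q_1·c_2 = -2.5236.
u_2 = c_2 + 2.5236·q_1 = (1.4211, 0.4211, 4.5789, 0.6842).
‖u_2‖ = 4.8612, so q_2 = (0.2923, 0.0866, 0.9419, 0.1407).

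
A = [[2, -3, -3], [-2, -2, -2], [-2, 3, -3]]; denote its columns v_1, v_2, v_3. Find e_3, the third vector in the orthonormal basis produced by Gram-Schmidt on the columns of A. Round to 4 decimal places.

e_3 = (-0.7071, 0.0000, -0.7071)

v_1 = (2, -2, -2); ‖v_1‖ = 3.4641, so e_1 = (0.5774, -0.5774, -0.5774).
e_1·v_2 = 0.5774·(-3) + (-0.5774)·(-2) + (-0.5774)·3 = -2.3094.
u_2 = v_2 + 2.3094·e_1 = (-1.6667, -3.3333, 1.6667).
‖u_2‖ = 4.0825, so e_2 = (-0.4082, -0.8165, 0.4082).
e_1·v_3 = 0.5774·(-3) + (-0.5774)·(-2) + (-0.5774)·(-3) = 1.1547; e_2·v_3 = (-0.4082)·(-3) + (-0.8165)·(-2) + 0.4082·(-3) = 1.6330.
u_3 = v_3 − 1.1547·e_1 − 1.6330·e_2 = (-3.0000, 0.0000, -3.0000).
‖u_3‖ = 4.2426, so e_3 = (-0.7071, 0.0000, -0.7071).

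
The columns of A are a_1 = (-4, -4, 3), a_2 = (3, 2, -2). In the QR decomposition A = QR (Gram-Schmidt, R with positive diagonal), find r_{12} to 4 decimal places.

r_{12} = -4.0605

a_1 = (-4, -4, 3); ‖a_1‖ = 6.4031, so e_1 = (-0.6247, -0.6247, 0.4685).
r_{12} = e_1·a_2 = -4.0605.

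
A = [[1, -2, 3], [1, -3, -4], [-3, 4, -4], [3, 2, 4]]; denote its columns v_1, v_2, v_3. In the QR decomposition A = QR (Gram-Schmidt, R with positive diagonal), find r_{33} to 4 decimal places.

v_1 = (1, 1, -3, 3); ‖v_1‖ = 4.4721, so q_1 = (0.2236, 0.2236, -0.6708, 0.6708).
q_1·v_2 = 0.2236·(-2) + 0.2236·(-3) + (-0.6708)·4 + 0.6708·2 = -2.4597.
u_2 = v_2 + 2.4597·q_1 = (-1.4500, -2.4500, 2.3500, 3.6500).
‖u_2‖ = 5.1913, so q_2 = (-0.2793, -0.4719, 0.4527, 0.7031).
q_1·v_3 = 0.2236·3 + 0.2236·(-4) + (-0.6708)·(-4) + 0.6708·4 = 5.1430; q_2·v_3 = (-0.2793)·3 + (-0.4719)·(-4) + 0.4527·(-4) + 0.7031·4 = 2.0515.
u_3 = v_3 − 5.1430·q_1 − 2.0515·q_2 = (2.4230, -4.1818, -1.4787, -0.8924).
r_{33} = ‖u_3‖ = 5.1324.

r_{33} = 5.1324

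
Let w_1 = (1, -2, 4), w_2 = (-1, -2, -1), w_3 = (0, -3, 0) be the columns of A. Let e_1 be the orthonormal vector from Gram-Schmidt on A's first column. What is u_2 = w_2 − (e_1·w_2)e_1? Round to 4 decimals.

w_1 = (1, -2, 4); ‖w_1‖ = 4.5826, so e_1 = (0.2182, -0.4364, 0.8729).
e_1·w_2 = 0.2182·(-1) + (-0.4364)·(-2) + 0.8729·(-1) = -0.2182.
u_2 = w_2 + 0.2182·e_1 = (-0.9524, -2.0952, -0.8095).

u_2 = (-0.9524, -2.0952, -0.8095)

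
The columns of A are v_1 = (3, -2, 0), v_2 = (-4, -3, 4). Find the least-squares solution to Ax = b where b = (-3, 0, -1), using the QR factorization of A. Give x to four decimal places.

q_1 = v_1/‖v_1‖ = (3, -2, 0)/3.6056 = (0.8321, -0.5547, 0.0000).
r_{12} = q_1·v_2 = -1.6641.
u_2 = v_2 + 1.6641·q_1 = (-2.6154, -3.9231, 4.0000).
‖u_2‖ = 6.1831, so q_2 = (-0.4230, -0.6345, 0.6469).
Qᵀb = (-2.4962, 0.6220).
Back-substitute: x_2 = 0.6220/6.1831 = 0.1006.
x_1 = (-2.4962 + 1.6641·0.1006)/3.6056 = -0.6459.

x = (-0.6459, 0.1006)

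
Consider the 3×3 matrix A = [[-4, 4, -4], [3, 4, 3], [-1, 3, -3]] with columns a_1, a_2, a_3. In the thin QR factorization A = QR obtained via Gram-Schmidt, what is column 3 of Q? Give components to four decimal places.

e_3 = (0.4076, 0.2509, -0.8780)

e_1 = a_1/‖a_1‖ = (-4, 3, -1)/5.0990 = (-0.7845, 0.5883, -0.1961).
r_{12} = e_1·a_2 = -1.3728.
u_2 = a_2 + 1.3728·e_1 = (2.9231, 4.8077, 2.7308).
‖u_2‖ = 6.2542, so e_2 = (0.4674, 0.7687, 0.4366).
r_{13} = e_1·a_3 = 5.4913; r_{23} = e_2·a_3 = -0.8733.
u_3 = a_3 − 5.4913·e_1 + 0.8733·e_2 = (0.7158, 0.4405, -1.5418).
‖u_3‖ = 1.7560, so e_3 = (0.4076, 0.2509, -0.8780).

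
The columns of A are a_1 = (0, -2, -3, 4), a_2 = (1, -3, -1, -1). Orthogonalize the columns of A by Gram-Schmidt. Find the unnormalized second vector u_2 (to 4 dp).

u_2 = (1.0000, -2.6552, -0.4828, -1.6897)

a_1 = (0, -2, -3, 4); ‖a_1‖ = 5.3852, so q_1 = (0.0000, -0.3714, -0.5571, 0.7428).
q_1·a_2 = 0.0000·1 + (-0.3714)·(-3) + (-0.5571)·(-1) + 0.7428·(-1) = 0.9285.
u_2 = a_2 − 0.9285·q_1 = (1.0000, -2.6552, -0.4828, -1.6897).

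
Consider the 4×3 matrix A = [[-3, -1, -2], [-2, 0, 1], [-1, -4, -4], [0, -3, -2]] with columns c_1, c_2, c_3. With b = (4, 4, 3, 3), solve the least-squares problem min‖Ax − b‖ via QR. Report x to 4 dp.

x = (-1.4934, -1.6539, 1.1856)

c_1 = (-3, -2, -1, 0); ‖c_1‖ = 3.7417, so q_1 = (-0.8018, -0.5345, -0.2673, 0.0000).
q_1·c_2 = (-0.8018)·(-1) + (-0.5345)·0 + (-0.2673)·(-4) + 0.0000·(-3) = 1.8708.
u_2 = c_2 − 1.8708·q_1 = (0.5000, 1.0000, -3.5000, -3.0000).
‖u_2‖ = 4.7434, so q_2 = (0.1054, 0.2108, -0.7379, -0.6325).
q_1·c_3 = (-0.8018)·(-2) + (-0.5345)·1 + (-0.2673)·(-4) + 0.0000·(-2) = 2.1381; q_2·c_3 = 0.1054·(-2) + 0.2108·1 + (-0.7379)·(-4) + (-0.6325)·(-2) = 4.2164.
u_3 = c_3 − 2.1381·q_1 − 4.2164·q_2 = (-0.7302, 1.2540, -0.3175, 0.6667).
‖u_3‖ = 1.6281, so q_3 = (-0.4485, 0.7702, -0.1950, 0.4095).
Qᵀb = (-6.1470, -2.8460, 1.9304).
Back-substitute: x_3 = 1.9304/1.6281 = 1.1856.
x_2 = (-2.8460 − 4.2164·1.1856)/4.7434 = -1.6539.
x_1 = (-6.1470 − 1.8708·(-1.6539) − 2.1381·1.1856)/3.7417 = -1.4934.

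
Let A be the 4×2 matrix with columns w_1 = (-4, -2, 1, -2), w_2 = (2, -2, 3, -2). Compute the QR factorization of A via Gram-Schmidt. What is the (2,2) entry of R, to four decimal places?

w_1 = (-4, -2, 1, -2); ‖w_1‖ = 5.0000, so q_1 = (-0.8000, -0.4000, 0.2000, -0.4000).
q_1·w_2 = (-0.8000)·2 + (-0.4000)·(-2) + 0.2000·3 + (-0.4000)·(-2) = 0.6000.
u_2 = w_2 − 0.6000·q_1 = (2.4800, -1.7600, 2.8800, -1.7600).
r_{22} = ‖u_2‖ = 4.5431.

r_{22} = 4.5431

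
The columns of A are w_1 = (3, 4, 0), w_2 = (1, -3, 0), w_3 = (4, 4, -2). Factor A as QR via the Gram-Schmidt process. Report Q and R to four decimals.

e_1 = w_1/‖w_1‖ = (3, 4, 0)/5.0000 = (0.6000, 0.8000, 0.0000).
r_{12} = e_1·w_2 = -1.8000.
u_2 = w_2 + 1.8000·e_1 = (2.0800, -1.5600, 0.0000).
‖u_2‖ = 2.6000, so e_2 = (0.8000, -0.6000, 0.0000).
r_{13} = e_1·w_3 = 5.6000; r_{23} = e_2·w_3 = 0.8000.
u_3 = w_3 − 5.6000·e_1 − 0.8000·e_2 = (0.0000, 0.0000, -2.0000).
‖u_3‖ = 2.0000, so e_3 = (0.0000, 0.0000, -1.0000).

Q = [[0.6000, 0.8000, 0.0000], [0.8000, -0.6000, 0.0000], [0.0000, 0.0000, -1.0000]], R = [[5.0000, -1.8000, 5.6000], [0.0000, 2.6000, 0.8000], [0.0000, 0.0000, 2.0000]]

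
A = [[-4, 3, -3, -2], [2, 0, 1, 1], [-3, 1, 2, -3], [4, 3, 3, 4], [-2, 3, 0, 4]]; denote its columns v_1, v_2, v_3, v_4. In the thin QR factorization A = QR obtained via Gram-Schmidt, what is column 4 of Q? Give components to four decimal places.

e_4 = (-0.4627, -0.0918, -0.2922, -0.2373, 0.7974)

e_1 = v_1/‖v_1‖ = (-4, 2, -3, 4, -2)/7.0000 = (-0.5714, 0.2857, -0.4286, 0.5714, -0.2857).
r_{12} = e_1·v_2 = -1.2857.
u_2 = v_2 + 1.2857·e_1 = (2.2653, 0.3673, 0.4490, 3.7347, 2.6327).
‖u_2‖ = 5.1329, so e_2 = (0.4413, 0.0716, 0.0875, 0.7276, 0.5129).
r_{13} = e_1·v_3 = 2.8571; r_{23} = e_2·v_3 = 1.1053.
u_3 = v_3 − 2.8571·e_1 − 1.1053·e_2 = (-1.8552, 0.1046, 3.1278, 0.5631, 0.2494).
‖u_3‖ = 3.6899, so e_3 = (-0.5028, 0.0283, 0.8477, 0.1526, 0.0676).
r_{14} = e_1·v_4 = 3.8571; r_{24} = e_2·v_4 = 3.8885; r_{34} = e_3·v_4 = -0.6283.
u_4 = v_4 − 3.8571·e_1 − 3.8885·e_2 + 0.6283·e_3 = (-1.8279, -0.3625, -1.1545, -0.9374, 3.1501).
‖u_4‖ = 3.9506, so e_4 = (-0.4627, -0.0918, -0.2922, -0.2373, 0.7974).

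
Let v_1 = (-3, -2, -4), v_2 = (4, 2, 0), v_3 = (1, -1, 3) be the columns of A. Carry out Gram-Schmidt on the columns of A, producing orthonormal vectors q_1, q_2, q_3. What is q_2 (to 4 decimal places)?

v_1 = (-3, -2, -4); ‖v_1‖ = 5.3852, so q_1 = (-0.5571, -0.3714, -0.7428).
q_1·v_2 = (-0.5571)·4 + (-0.3714)·2 + (-0.7428)·0 = -2.9711.
u_2 = v_2 + 2.9711·q_1 = (2.3448, 0.8966, -2.2069).
‖u_2‖ = 3.3425, so q_2 = (0.7015, 0.2682, -0.6603).

q_2 = (0.7015, 0.2682, -0.6603)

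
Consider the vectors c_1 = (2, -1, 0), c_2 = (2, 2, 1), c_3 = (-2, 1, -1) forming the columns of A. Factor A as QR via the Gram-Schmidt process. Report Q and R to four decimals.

c_1 = (2, -1, 0); ‖c_1‖ = 2.2361, so e_1 = (0.8944, -0.4472, 0.0000).
e_1·c_2 = 0.8944·2 + (-0.4472)·2 + 0.0000·1 = 0.8944.
u_2 = c_2 − 0.8944·e_1 = (1.2000, 2.4000, 1.0000).
‖u_2‖ = 2.8636, so e_2 = (0.4191, 0.8381, 0.3492).
e_1·c_3 = 0.8944·(-2) + (-0.4472)·1 + 0.0000·(-1) = -2.2361; e_2·c_3 = 0.4191·(-2) + 0.8381·1 + 0.3492·(-1) = -0.3492.
u_3 = c_3 + 2.2361·e_1 + 0.3492·e_2 = (0.1463, 0.2927, -0.8780).
‖u_3‖ = 0.9370, so e_3 = (0.1562, 0.3123, -0.9370).

Q = [[0.8944, 0.4191, 0.1562], [-0.4472, 0.8381, 0.3123], [0.0000, 0.3492, -0.9370]], R = [[2.2361, 0.8944, -2.2361], [0.0000, 2.8636, -0.3492], [0.0000, 0.0000, 0.9370]]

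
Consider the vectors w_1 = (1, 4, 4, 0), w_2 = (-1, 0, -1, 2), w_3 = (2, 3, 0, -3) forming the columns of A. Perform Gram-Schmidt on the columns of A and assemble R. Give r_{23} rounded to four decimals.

r_{23} = -2.5676

w_1 = (1, 4, 4, 0); ‖w_1‖ = 5.7446, so e_1 = (0.1741, 0.6963, 0.6963, 0.0000).
e_1·w_2 = 0.1741·(-1) + 0.6963·0 + 0.6963·(-1) + 0.0000·2 = -0.8704.
u_2 = w_2 + 0.8704·e_1 = (-0.8485, 0.6061, -0.3939, 2.0000).
‖u_2‖ = 2.2896, so e_2 = (-0.3706, 0.2647, -0.1721, 0.8735).
r_{23} = e_2·w_3 = -2.5676.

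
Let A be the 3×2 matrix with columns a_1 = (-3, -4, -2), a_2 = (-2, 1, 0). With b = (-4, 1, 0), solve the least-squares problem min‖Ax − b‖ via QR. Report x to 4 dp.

a_1 = (-3, -4, -2); ‖a_1‖ = 5.3852, so e_1 = (-0.5571, -0.7428, -0.3714).
e_1·a_2 = (-0.5571)·(-2) + (-0.7428)·1 + (-0.3714)·0 = 0.3714.
u_2 = a_2 − 0.3714·e_1 = (-1.7931, 1.2759, 0.1379).
‖u_2‖ = 2.2050, so e_2 = (-0.8132, 0.5786, 0.0626).
Qᵀb = (1.4856, 3.8314).
Back-substitute: x_2 = 3.8314/2.2050 = 1.7376.
x_1 = (1.4856 − 0.3714·1.7376)/5.3852 = 0.1560.

x = (0.1560, 1.7376)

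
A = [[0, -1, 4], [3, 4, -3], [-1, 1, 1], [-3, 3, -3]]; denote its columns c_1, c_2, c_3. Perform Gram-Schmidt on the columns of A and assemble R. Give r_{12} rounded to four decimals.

q_1 = c_1/‖c_1‖ = (0, 3, -1, -3)/4.3589 = (0.0000, 0.6882, -0.2294, -0.6882).
r_{12} = q_1·c_2 = 0.4588.

r_{12} = 0.4588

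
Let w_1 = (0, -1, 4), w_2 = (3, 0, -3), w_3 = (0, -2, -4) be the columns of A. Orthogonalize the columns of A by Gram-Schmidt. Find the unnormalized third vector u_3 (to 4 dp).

w_1 = (0, -1, 4); ‖w_1‖ = 4.1231, so e_1 = (0.0000, -0.2425, 0.9701).
e_1·w_2 = 0.0000·3 + (-0.2425)·0 + 0.9701·(-3) = -2.9104.
u_2 = w_2 + 2.9104·e_1 = (3.0000, -0.7059, -0.1765).
‖u_2‖ = 3.0870, so e_2 = (0.9718, -0.2287, -0.0572).
e_1·w_3 = 0.0000·0 + (-0.2425)·(-2) + 0.9701·(-4) = -3.3955; e_2·w_3 = 0.9718·0 + (-0.2287)·(-2) + (-0.0572)·(-4) = 0.6860.
u_3 = w_3 + 3.3955·e_1 − 0.6860·e_2 = (-0.6667, -2.6667, -0.6667).

u_3 = (-0.6667, -2.6667, -0.6667)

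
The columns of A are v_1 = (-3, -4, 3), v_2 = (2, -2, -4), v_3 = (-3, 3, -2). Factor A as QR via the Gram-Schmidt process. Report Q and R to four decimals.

v_1 = (-3, -4, 3); ‖v_1‖ = 5.8310, so q_1 = (-0.5145, -0.6860, 0.5145).
q_1·v_2 = (-0.5145)·2 + (-0.6860)·(-2) + 0.5145·(-4) = -1.7150.
u_2 = v_2 + 1.7150·q_1 = (1.1176, -3.1765, -3.1176).
‖u_2‖ = 4.5890, so q_2 = (0.2435, -0.6922, -0.6794).
q_1·v_3 = (-0.5145)·(-3) + (-0.6860)·3 + 0.5145·(-2) = -1.5435; q_2·v_3 = 0.2435·(-3) + (-0.6922)·3 + (-0.6794)·(-2) = -1.4485.
u_3 = v_3 + 1.5435·q_1 + 1.4485·q_2 = (-3.4413, 0.9385, -2.1899).
‖u_3‖ = 4.1856, so q_3 = (-0.8222, 0.2242, -0.5232).

Q = [[-0.5145, 0.2435, -0.8222], [-0.6860, -0.6922, 0.2242], [0.5145, -0.6794, -0.5232]], R = [[5.8310, -1.7150, -1.5435], [0.0000, 4.5890, -1.4485], [0.0000, 0.0000, 4.1856]]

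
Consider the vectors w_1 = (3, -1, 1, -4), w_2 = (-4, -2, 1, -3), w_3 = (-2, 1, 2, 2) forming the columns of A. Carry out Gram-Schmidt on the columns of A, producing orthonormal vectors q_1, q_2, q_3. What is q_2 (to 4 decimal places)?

q_1 = w_1/‖w_1‖ = (3, -1, 1, -4)/5.1962 = (0.5774, -0.1925, 0.1925, -0.7698).
r_{12} = q_1·w_2 = 0.5774.
u_2 = w_2 − 0.5774·q_1 = (-4.3333, -1.8889, 0.8889, -2.5556).
‖u_2‖ = 5.4467, so q_2 = (-0.7956, -0.3468, 0.1632, -0.4692).

q_2 = (-0.7956, -0.3468, 0.1632, -0.4692)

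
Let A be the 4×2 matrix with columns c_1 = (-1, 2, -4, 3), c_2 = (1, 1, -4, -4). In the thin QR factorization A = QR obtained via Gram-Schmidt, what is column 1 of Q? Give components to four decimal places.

q_1 = (-0.1826, 0.3651, -0.7303, 0.5477)

c_1 = (-1, 2, -4, 3); ‖c_1‖ = 5.4772, so q_1 = (-0.1826, 0.3651, -0.7303, 0.5477).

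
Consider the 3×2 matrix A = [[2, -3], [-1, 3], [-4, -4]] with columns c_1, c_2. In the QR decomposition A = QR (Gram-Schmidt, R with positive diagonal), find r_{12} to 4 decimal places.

r_{12} = 1.5275

c_1 = (2, -1, -4); ‖c_1‖ = 4.5826, so e_1 = (0.4364, -0.2182, -0.8729).
r_{12} = e_1·c_2 = 1.5275.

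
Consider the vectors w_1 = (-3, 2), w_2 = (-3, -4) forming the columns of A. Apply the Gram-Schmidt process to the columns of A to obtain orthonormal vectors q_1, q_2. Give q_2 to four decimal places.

q_2 = (-0.5547, -0.8321)

q_1 = w_1/‖w_1‖ = (-3, 2)/3.6056 = (-0.8321, 0.5547).
r_{12} = q_1·w_2 = 0.2774.
u_2 = w_2 − 0.2774·q_1 = (-2.7692, -4.1538).
‖u_2‖ = 4.9923, so q_2 = (-0.5547, -0.8321).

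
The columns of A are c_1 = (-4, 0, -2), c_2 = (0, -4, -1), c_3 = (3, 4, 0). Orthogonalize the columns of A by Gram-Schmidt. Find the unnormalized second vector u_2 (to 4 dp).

q_1 = c_1/‖c_1‖ = (-4, 0, -2)/4.4721 = (-0.8944, 0.0000, -0.4472).
r_{12} = q_1·c_2 = 0.4472.
u_2 = c_2 − 0.4472·q_1 = (0.4000, -4.0000, -0.8000).

u_2 = (0.4000, -4.0000, -0.8000)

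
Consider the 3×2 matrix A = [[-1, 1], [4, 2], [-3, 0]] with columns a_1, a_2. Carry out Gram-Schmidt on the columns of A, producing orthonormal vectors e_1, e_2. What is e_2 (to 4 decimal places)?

e_1 = a_1/‖a_1‖ = (-1, 4, -3)/5.0990 = (-0.1961, 0.7845, -0.5883).
r_{12} = e_1·a_2 = 1.3728.
u_2 = a_2 − 1.3728·e_1 = (1.2692, 0.9231, 0.8077).
‖u_2‖ = 1.7650, so e_2 = (0.7191, 0.5230, 0.4576).

e_2 = (0.7191, 0.5230, 0.4576)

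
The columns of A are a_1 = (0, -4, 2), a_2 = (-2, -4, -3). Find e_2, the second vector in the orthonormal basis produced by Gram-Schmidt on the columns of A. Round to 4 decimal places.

e_2 = (-0.4082, -0.4082, -0.8165)

a_1 = (0, -4, 2); ‖a_1‖ = 4.4721, so e_1 = (0.0000, -0.8944, 0.4472).
e_1·a_2 = 0.0000·(-2) + (-0.8944)·(-4) + 0.4472·(-3) = 2.2361.
u_2 = a_2 − 2.2361·e_1 = (-2.0000, -2.0000, -4.0000).
‖u_2‖ = 4.8990, so e_2 = (-0.4082, -0.4082, -0.8165).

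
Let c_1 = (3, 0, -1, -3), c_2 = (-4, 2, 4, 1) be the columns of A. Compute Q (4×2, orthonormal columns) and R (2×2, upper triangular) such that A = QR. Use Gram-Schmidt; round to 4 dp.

q_1 = c_1/‖c_1‖ = (3, 0, -1, -3)/4.3589 = (0.6882, 0.0000, -0.2294, -0.6882).
r_{12} = q_1·c_2 = -4.3589.
u_2 = c_2 + 4.3589·q_1 = (-1.0000, 2.0000, 3.0000, -2.0000).
‖u_2‖ = 4.2426, so q_2 = (-0.2357, 0.4714, 0.7071, -0.4714).

Q = [[0.6882, -0.2357], [0.0000, 0.4714], [-0.2294, 0.7071], [-0.6882, -0.4714]], R = [[4.3589, -4.3589], [0.0000, 4.2426]]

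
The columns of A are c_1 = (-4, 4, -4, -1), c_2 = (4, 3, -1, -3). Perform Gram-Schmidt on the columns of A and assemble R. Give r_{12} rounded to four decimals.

c_1 = (-4, 4, -4, -1); ‖c_1‖ = 7.0000, so e_1 = (-0.5714, 0.5714, -0.5714, -0.1429).
r_{12} = e_1·c_2 = 0.4286.

r_{12} = 0.4286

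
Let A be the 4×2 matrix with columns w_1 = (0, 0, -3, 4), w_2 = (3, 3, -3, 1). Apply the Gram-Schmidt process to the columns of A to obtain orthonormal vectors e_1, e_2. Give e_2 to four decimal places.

e_1 = w_1/‖w_1‖ = (0, 0, -3, 4)/5.0000 = (0.0000, 0.0000, -0.6000, 0.8000).
r_{12} = e_1·w_2 = 2.6000.
u_2 = w_2 − 2.6000·e_1 = (3.0000, 3.0000, -1.4400, -1.0800).
‖u_2‖ = 4.6087, so e_2 = (0.6509, 0.6509, -0.3125, -0.2343).

e_2 = (0.6509, 0.6509, -0.3125, -0.2343)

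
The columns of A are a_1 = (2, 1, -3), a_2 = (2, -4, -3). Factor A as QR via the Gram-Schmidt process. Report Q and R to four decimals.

e_1 = a_1/‖a_1‖ = (2, 1, -3)/3.7417 = (0.5345, 0.2673, -0.8018).
r_{12} = e_1·a_2 = 2.4054.
u_2 = a_2 − 2.4054·e_1 = (0.7143, -4.6429, -1.0714).
‖u_2‖ = 4.8181, so e_2 = (0.1482, -0.9636, -0.2224).

Q = [[0.5345, 0.1482], [0.2673, -0.9636], [-0.8018, -0.2224]], R = [[3.7417, 2.4054], [0.0000, 4.8181]]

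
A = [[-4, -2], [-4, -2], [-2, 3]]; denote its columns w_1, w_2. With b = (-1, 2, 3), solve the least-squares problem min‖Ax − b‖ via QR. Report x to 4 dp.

x = (-0.4687, 0.6875)

w_1 = (-4, -4, -2); ‖w_1‖ = 6.0000, so q_1 = (-0.6667, -0.6667, -0.3333).
q_1·w_2 = (-0.6667)·(-2) + (-0.6667)·(-2) + (-0.3333)·3 = 1.6667.
u_2 = w_2 − 1.6667·q_1 = (-0.8889, -0.8889, 3.5556).
‖u_2‖ = 3.7712, so q_2 = (-0.2357, -0.2357, 0.9428).
Qᵀb = (-1.6667, 2.5927).
Back-substitute: x_2 = 2.5927/3.7712 = 0.6875.
x_1 = (-1.6667 − 1.6667·0.6875)/6.0000 = -0.4688.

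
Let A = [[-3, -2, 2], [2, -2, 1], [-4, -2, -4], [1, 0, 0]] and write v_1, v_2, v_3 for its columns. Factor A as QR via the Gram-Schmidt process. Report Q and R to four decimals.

Q = [[-0.5477, -0.3397, 0.7485], [0.3651, -0.9058, -0.1047], [-0.7303, -0.2265, -0.6437], [0.1826, -0.1132, -0.1202]], R = [[5.4772, 1.8257, 2.1909], [0.0000, 2.9439, -0.6794], [0.0000, 0.0000, 3.9672]]

q_1 = v_1/‖v_1‖ = (-3, 2, -4, 1)/5.4772 = (-0.5477, 0.3651, -0.7303, 0.1826).
r_{12} = q_1·v_2 = 1.8257.
u_2 = v_2 − 1.8257·q_1 = (-1.0000, -2.6667, -0.6667, -0.3333).
‖u_2‖ = 2.9439, so q_2 = (-0.3397, -0.9058, -0.2265, -0.1132).
r_{13} = q_1·v_3 = 2.1909; r_{23} = q_2·v_3 = -0.6794.
u_3 = v_3 − 2.1909·q_1 + 0.6794·q_2 = (2.9692, -0.4154, -2.5538, -0.4769).
‖u_3‖ = 3.9672, so q_3 = (0.7485, -0.1047, -0.6437, -0.1202).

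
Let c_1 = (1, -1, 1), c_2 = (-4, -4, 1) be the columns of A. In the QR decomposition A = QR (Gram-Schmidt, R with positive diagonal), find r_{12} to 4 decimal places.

r_{12} = 0.5774

e_1 = c_1/‖c_1‖ = (1, -1, 1)/1.7321 = (0.5774, -0.5774, 0.5774).
r_{12} = e_1·c_2 = 0.5774.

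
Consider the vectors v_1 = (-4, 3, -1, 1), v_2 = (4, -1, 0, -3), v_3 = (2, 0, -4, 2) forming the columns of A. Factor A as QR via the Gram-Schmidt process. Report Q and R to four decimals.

Q = [[-0.7698, 0.2607, 0.3420], [0.5774, 0.5083, 0.0319], [-0.1925, -0.2868, -0.8268], [0.1925, -0.7690, 0.4454]], R = [[5.1962, -4.2339, -0.3849], [0.0000, 2.8415, 0.1303], [0.0000, 0.0000, 4.8821]]

v_1 = (-4, 3, -1, 1); ‖v_1‖ = 5.1962, so e_1 = (-0.7698, 0.5774, -0.1925, 0.1925).
e_1·v_2 = (-0.7698)·4 + 0.5774·(-1) + (-0.1925)·0 + 0.1925·(-3) = -4.2339.
u_2 = v_2 + 4.2339·e_1 = (0.7407, 1.4444, -0.8148, -2.1852).
‖u_2‖ = 2.8415, so e_2 = (0.2607, 0.5083, -0.2868, -0.7690).
e_1·v_3 = (-0.7698)·2 + 0.5774·0 + (-0.1925)·(-4) + 0.1925·2 = -0.3849; e_2·v_3 = 0.2607·2 + 0.5083·0 + (-0.2868)·(-4) + (-0.7690)·2 = 0.1303.
u_3 = v_3 + 0.3849·e_1 − 0.1303·e_2 = (1.6697, 0.1560, -4.0367, 2.1743).
‖u_3‖ = 4.8821, so e_3 = (0.3420, 0.0319, -0.8268, 0.4454).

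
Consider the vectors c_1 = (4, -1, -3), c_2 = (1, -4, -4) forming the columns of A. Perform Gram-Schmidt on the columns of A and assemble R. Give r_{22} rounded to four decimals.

c_1 = (4, -1, -3); ‖c_1‖ = 5.0990, so q_1 = (0.7845, -0.1961, -0.5883).
q_1·c_2 = 0.7845·1 + (-0.1961)·(-4) + (-0.5883)·(-4) = 3.9223.
u_2 = c_2 − 3.9223·q_1 = (-2.0769, -3.2308, -1.6923).
r_{22} = ‖u_2‖ = 4.1971.

r_{22} = 4.1971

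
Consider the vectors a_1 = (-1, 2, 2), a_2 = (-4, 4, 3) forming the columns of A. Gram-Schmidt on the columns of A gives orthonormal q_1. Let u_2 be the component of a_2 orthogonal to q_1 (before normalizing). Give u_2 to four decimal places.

u_2 = (-2.0000, 0.0000, -1.0000)

q_1 = a_1/‖a_1‖ = (-1, 2, 2)/3.0000 = (-0.3333, 0.6667, 0.6667).
r_{12} = q_1·a_2 = 6.0000.
u_2 = a_2 − 6.0000·q_1 = (-2.0000, 0.0000, -1.0000).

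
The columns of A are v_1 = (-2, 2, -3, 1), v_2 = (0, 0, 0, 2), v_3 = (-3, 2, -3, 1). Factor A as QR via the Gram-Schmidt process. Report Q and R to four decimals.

v_1 = (-2, 2, -3, 1); ‖v_1‖ = 4.2426, so e_1 = (-0.4714, 0.4714, -0.7071, 0.2357).
e_1·v_2 = (-0.4714)·0 + 0.4714·0 + (-0.7071)·0 + 0.2357·2 = 0.4714.
u_2 = v_2 − 0.4714·e_1 = (0.2222, -0.2222, 0.3333, 1.8889).
‖u_2‖ = 1.9437, so e_2 = (0.1143, -0.1143, 0.1715, 0.9718).
e_1·v_3 = (-0.4714)·(-3) + 0.4714·2 + (-0.7071)·(-3) + 0.2357·1 = 4.7140; e_2·v_3 = 0.1143·(-3) + (-0.1143)·2 + 0.1715·(-3) + 0.9718·1 = -0.1143.
u_3 = v_3 − 4.7140·e_1 + 0.1143·e_2 = (-0.7647, -0.2353, 0.3529, 0.0000).
‖u_3‖ = 0.8745, so e_3 = (-0.8745, -0.2691, 0.4036, 0.0000).

Q = [[-0.4714, 0.1143, -0.8745], [0.4714, -0.1143, -0.2691], [-0.7071, 0.1715, 0.4036], [0.2357, 0.9718, 0.0000]], R = [[4.2426, 0.4714, 4.7140], [0.0000, 1.9437, -0.1143], [0.0000, 0.0000, 0.8745]]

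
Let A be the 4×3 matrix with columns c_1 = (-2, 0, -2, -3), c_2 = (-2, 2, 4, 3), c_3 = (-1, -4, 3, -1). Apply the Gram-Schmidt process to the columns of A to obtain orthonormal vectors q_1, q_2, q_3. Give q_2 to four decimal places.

c_1 = (-2, 0, -2, -3); ‖c_1‖ = 4.1231, so q_1 = (-0.4851, 0.0000, -0.4851, -0.7276).
q_1·c_2 = (-0.4851)·(-2) + 0.0000·2 + (-0.4851)·4 + (-0.7276)·3 = -3.1530.
u_2 = c_2 + 3.1530·q_1 = (-3.5294, 2.0000, 2.4706, 0.7059).
‖u_2‖ = 4.8020, so q_2 = (-0.7350, 0.4165, 0.5145, 0.1470).

q_2 = (-0.7350, 0.4165, 0.5145, 0.1470)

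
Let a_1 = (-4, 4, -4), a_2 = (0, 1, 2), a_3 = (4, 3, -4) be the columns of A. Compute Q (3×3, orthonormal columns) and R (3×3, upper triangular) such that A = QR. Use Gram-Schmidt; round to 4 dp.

e_1 = a_1/‖a_1‖ = (-4, 4, -4)/6.9282 = (-0.5774, 0.5774, -0.5774).
r_{12} = e_1·a_2 = -0.5774.
u_2 = a_2 + 0.5774·e_1 = (-0.3333, 1.3333, 1.6667).
‖u_2‖ = 2.1602, so e_2 = (-0.1543, 0.6172, 0.7715).
r_{13} = e_1·a_3 = 1.7321; r_{23} = e_2·a_3 = -1.8516.
u_3 = a_3 − 1.7321·e_1 + 1.8516·e_2 = (4.7143, 3.1429, -1.5714).
‖u_3‖ = 5.8797, so e_3 = (0.8018, 0.5345, -0.2673).

Q = [[-0.5774, -0.1543, 0.8018], [0.5774, 0.6172, 0.5345], [-0.5774, 0.7715, -0.2673]], R = [[6.9282, -0.5774, 1.7321], [0.0000, 2.1602, -1.8516], [0.0000, 0.0000, 5.8797]]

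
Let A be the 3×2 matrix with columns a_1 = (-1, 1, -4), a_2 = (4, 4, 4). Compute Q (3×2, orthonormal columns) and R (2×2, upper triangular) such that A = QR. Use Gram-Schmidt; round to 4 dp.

Q = [[-0.2357, 0.5353], [0.2357, 0.8412], [-0.9428, 0.0765]], R = [[4.2426, -3.7712], [0.0000, 5.8119]]

a_1 = (-1, 1, -4); ‖a_1‖ = 4.2426, so e_1 = (-0.2357, 0.2357, -0.9428).
e_1·a_2 = (-0.2357)·4 + 0.2357·4 + (-0.9428)·4 = -3.7712.
u_2 = a_2 + 3.7712·e_1 = (3.1111, 4.8889, 0.4444).
‖u_2‖ = 5.8119, so e_2 = (0.5353, 0.8412, 0.0765).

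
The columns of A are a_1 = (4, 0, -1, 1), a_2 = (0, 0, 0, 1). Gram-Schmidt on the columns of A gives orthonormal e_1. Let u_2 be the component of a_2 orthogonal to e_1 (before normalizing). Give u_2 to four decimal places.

e_1 = a_1/‖a_1‖ = (4, 0, -1, 1)/4.2426 = (0.9428, 0.0000, -0.2357, 0.2357).
r_{12} = e_1·a_2 = 0.2357.
u_2 = a_2 − 0.2357·e_1 = (-0.2222, 0.0000, 0.0556, 0.9444).

u_2 = (-0.2222, 0.0000, 0.0556, 0.9444)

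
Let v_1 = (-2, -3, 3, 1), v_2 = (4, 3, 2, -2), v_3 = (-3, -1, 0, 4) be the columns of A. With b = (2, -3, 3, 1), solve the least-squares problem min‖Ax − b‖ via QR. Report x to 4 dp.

x = (0.9166, 0.4156, -0.0521)

v_1 = (-2, -3, 3, 1); ‖v_1‖ = 4.7958, so e_1 = (-0.4170, -0.6255, 0.6255, 0.2085).
e_1·v_2 = (-0.4170)·4 + (-0.6255)·3 + 0.6255·2 + 0.2085·(-2) = -2.7107.
u_2 = v_2 + 2.7107·e_1 = (2.8696, 1.3043, 3.6957, -1.4348).
‖u_2‖ = 5.0648, so e_2 = (0.5666, 0.2575, 0.7297, -0.2833).
e_1·v_3 = (-0.4170)·(-3) + (-0.6255)·(-1) + 0.6255·0 + 0.2085·4 = 2.7107; e_2·v_3 = 0.5666·(-3) + 0.2575·(-1) + 0.7297·0 + (-0.2833)·4 = -3.0904.
u_3 = v_3 − 2.7107·e_1 + 3.0904·e_2 = (-0.1186, 1.4915, 0.5593, 2.5593).
‖u_3‖ = 3.0169, so e_3 = (-0.0393, 0.4944, 0.1854, 0.8483).
Qᵀb = (3.1277, 2.2663, -0.1573).
Back-substitute: x_3 = -0.1573/3.0169 = -0.0521.
x_2 = (2.2663 + 3.0904·(-0.0521))/5.0648 = 0.4156.
x_1 = (3.1277 + 2.7107·0.4156 − 2.7107·(-0.0521))/4.7958 = 0.9166.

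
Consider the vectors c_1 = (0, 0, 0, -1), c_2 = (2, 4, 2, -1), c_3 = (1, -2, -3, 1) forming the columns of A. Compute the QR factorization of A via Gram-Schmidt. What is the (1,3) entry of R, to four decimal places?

r_{13} = -1.0000

c_1 = (0, 0, 0, -1); ‖c_1‖ = 1.0000, so e_1 = (0.0000, 0.0000, 0.0000, -1.0000).
r_{13} = e_1·c_3 = -1.0000.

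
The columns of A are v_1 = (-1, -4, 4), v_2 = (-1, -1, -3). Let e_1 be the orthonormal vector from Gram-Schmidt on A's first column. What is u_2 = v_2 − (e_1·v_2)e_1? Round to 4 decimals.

v_1 = (-1, -4, 4); ‖v_1‖ = 5.7446, so e_1 = (-0.1741, -0.6963, 0.6963).
e_1·v_2 = (-0.1741)·(-1) + (-0.6963)·(-1) + 0.6963·(-3) = -1.2185.
u_2 = v_2 + 1.2185·e_1 = (-1.2121, -1.8485, -2.1515).

u_2 = (-1.2121, -1.8485, -2.1515)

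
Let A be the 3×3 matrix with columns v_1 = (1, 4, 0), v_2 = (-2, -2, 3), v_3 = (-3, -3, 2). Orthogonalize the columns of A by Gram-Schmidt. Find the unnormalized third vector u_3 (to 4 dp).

v_1 = (1, 4, 0); ‖v_1‖ = 4.1231, so q_1 = (0.2425, 0.9701, 0.0000).
q_1·v_2 = 0.2425·(-2) + 0.9701·(-2) + 0.0000·3 = -2.4254.
u_2 = v_2 + 2.4254·q_1 = (-1.4118, 0.3529, 3.0000).
‖u_2‖ = 3.3343, so q_2 = (-0.4234, 0.1059, 0.8997).
q_1·v_3 = 0.2425·(-3) + 0.9701·(-3) + 0.0000·2 = -3.6380; q_2·v_3 = (-0.4234)·(-3) + 0.1059·(-3) + 0.8997·2 = 2.7521.
u_3 = v_3 + 3.6380·q_1 − 2.7521·q_2 = (-0.9524, 0.2381, -0.4762).

u_3 = (-0.9524, 0.2381, -0.4762)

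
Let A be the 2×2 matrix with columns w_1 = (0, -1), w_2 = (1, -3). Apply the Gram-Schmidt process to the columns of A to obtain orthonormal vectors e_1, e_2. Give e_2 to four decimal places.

w_1 = (0, -1); ‖w_1‖ = 1.0000, so e_1 = (0.0000, -1.0000).
e_1·w_2 = 0.0000·1 + (-1.0000)·(-3) = 3.0000.
u_2 = w_2 − 3.0000·e_1 = (1.0000, 0.0000).
‖u_2‖ = 1.0000, so e_2 = (1.0000, 0.0000).

e_2 = (1.0000, 0.0000)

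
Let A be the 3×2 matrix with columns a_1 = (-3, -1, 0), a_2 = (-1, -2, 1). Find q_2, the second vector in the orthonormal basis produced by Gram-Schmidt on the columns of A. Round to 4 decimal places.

q_2 = (0.2673, -0.8018, 0.5345)

q_1 = a_1/‖a_1‖ = (-3, -1, 0)/3.1623 = (-0.9487, -0.3162, 0.0000).
r_{12} = q_1·a_2 = 1.5811.
u_2 = a_2 − 1.5811·q_1 = (0.5000, -1.5000, 1.0000).
‖u_2‖ = 1.8708, so q_2 = (0.2673, -0.8018, 0.5345).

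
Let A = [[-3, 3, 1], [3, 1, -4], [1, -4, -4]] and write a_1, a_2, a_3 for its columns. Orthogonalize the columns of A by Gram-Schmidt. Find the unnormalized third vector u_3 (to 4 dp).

u_3 = (-2.3426, -1.6218, -2.1624)

a_1 = (-3, 3, 1); ‖a_1‖ = 4.3589, so q_1 = (-0.6882, 0.6882, 0.2294).
q_1·a_2 = (-0.6882)·3 + 0.6882·1 + 0.2294·(-4) = -2.2942.
u_2 = a_2 + 2.2942·q_1 = (1.4211, 2.5789, -3.4737).
‖u_2‖ = 4.5538, so q_2 = (0.3121, 0.5663, -0.7628).
q_1·a_3 = (-0.6882)·1 + 0.6882·(-4) + 0.2294·(-4) = -4.3589; q_2·a_3 = 0.3121·1 + 0.5663·(-4) + (-0.7628)·(-4) = 1.0980.
u_3 = a_3 + 4.3589·q_1 − 1.0980·q_2 = (-2.3426, -1.6218, -2.1624).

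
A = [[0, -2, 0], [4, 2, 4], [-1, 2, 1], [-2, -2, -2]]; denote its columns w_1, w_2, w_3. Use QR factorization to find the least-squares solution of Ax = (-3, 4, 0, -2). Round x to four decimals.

x = (1.3750, 1.2500, -1.1250)

e_1 = w_1/‖w_1‖ = (0, 4, -1, -2)/4.5826 = (0.0000, 0.8729, -0.2182, -0.4364).
r_{12} = e_1·w_2 = 2.1822.
u_2 = w_2 − 2.1822·e_1 = (-2.0000, 0.0952, 2.4762, -1.0476).
‖u_2‖ = 3.3523, so e_2 = (-0.5966, 0.0284, 0.7386, -0.3125).
r_{13} = e_1·w_3 = 4.1461; r_{23} = e_2·w_3 = 1.4773.
u_3 = w_3 − 4.1461·e_1 − 1.4773·e_2 = (0.8814, 0.3390, 0.8136, 0.2712).
‖u_3‖ = 1.2756, so e_3 = (0.6909, 0.2657, 0.6378, 0.2126).
Qᵀb = (4.3644, 2.5284, -1.4350).
Back-substitute: x_3 = -1.4350/1.2756 = -1.1250.
x_2 = (2.5284 − 1.4773·(-1.1250))/3.3523 = 1.2500.
x_1 = (4.3644 − 2.1822·1.2500 − 4.1461·(-1.1250))/4.5826 = 1.3750.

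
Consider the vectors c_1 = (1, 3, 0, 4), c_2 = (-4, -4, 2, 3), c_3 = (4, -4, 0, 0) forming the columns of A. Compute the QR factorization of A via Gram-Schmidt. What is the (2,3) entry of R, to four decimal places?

r_{23} = -0.1847

c_1 = (1, 3, 0, 4); ‖c_1‖ = 5.0990, so e_1 = (0.1961, 0.5883, 0.0000, 0.7845).
e_1·c_2 = 0.1961·(-4) + 0.5883·(-4) + 0.0000·2 + 0.7845·3 = -0.7845.
u_2 = c_2 + 0.7845·e_1 = (-3.8462, -3.5385, 2.0000, 3.6154).
‖u_2‖ = 6.6622, so e_2 = (-0.5773, -0.5311, 0.3002, 0.5427).
r_{23} = e_2·c_3 = -0.1847.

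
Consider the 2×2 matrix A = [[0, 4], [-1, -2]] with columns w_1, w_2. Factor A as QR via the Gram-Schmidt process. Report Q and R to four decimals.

e_1 = w_1/‖w_1‖ = (0, -1)/1.0000 = (0.0000, -1.0000).
r_{12} = e_1·w_2 = 2.0000.
u_2 = w_2 − 2.0000·e_1 = (4.0000, 0.0000).
‖u_2‖ = 4.0000, so e_2 = (1.0000, 0.0000).

Q = [[0.0000, 1.0000], [-1.0000, 0.0000]], R = [[1.0000, 2.0000], [0.0000, 4.0000]]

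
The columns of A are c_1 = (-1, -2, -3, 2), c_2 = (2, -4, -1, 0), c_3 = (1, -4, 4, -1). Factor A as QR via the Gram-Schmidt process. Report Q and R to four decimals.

Q = [[-0.2357, 0.6155, -0.5722], [-0.4714, -0.7385, -0.4475], [-0.7071, 0.1231, 0.6458], [0.4714, -0.2462, 0.2351]], R = [[4.2426, 2.1213, -1.6499], [0.0000, 4.0620, 4.3082], [0.0000, 0.0000, 3.5661]]

c_1 = (-1, -2, -3, 2); ‖c_1‖ = 4.2426, so q_1 = (-0.2357, -0.4714, -0.7071, 0.4714).
q_1·c_2 = (-0.2357)·2 + (-0.4714)·(-4) + (-0.7071)·(-1) + 0.4714·0 = 2.1213.
u_2 = c_2 − 2.1213·q_1 = (2.5000, -3.0000, 0.5000, -1.0000).
‖u_2‖ = 4.0620, so q_2 = (0.6155, -0.7385, 0.1231, -0.2462).
q_1·c_3 = (-0.2357)·1 + (-0.4714)·(-4) + (-0.7071)·4 + 0.4714·(-1) = -1.6499; q_2·c_3 = 0.6155·1 + (-0.7385)·(-4) + 0.1231·4 + (-0.2462)·(-1) = 4.3082.
u_3 = c_3 + 1.6499·q_1 − 4.3082·q_2 = (-2.0404, -1.5960, 2.3030, 0.8384).
‖u_3‖ = 3.5661, so q_3 = (-0.5722, -0.4475, 0.6458, 0.2351).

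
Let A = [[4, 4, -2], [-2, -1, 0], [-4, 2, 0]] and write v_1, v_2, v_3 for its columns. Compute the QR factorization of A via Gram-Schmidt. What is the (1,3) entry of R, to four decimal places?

r_{13} = -1.3333

q_1 = v_1/‖v_1‖ = (4, -2, -4)/6.0000 = (0.6667, -0.3333, -0.6667).
r_{13} = q_1·v_3 = -1.3333.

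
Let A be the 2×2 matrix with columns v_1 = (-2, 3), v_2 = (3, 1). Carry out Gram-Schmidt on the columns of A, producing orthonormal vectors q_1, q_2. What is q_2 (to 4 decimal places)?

v_1 = (-2, 3); ‖v_1‖ = 3.6056, so q_1 = (-0.5547, 0.8321).
q_1·v_2 = (-0.5547)·3 + 0.8321·1 = -0.8321.
u_2 = v_2 + 0.8321·q_1 = (2.5385, 1.6923).
‖u_2‖ = 3.0509, so q_2 = (0.8321, 0.5547).

q_2 = (0.8321, 0.5547)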